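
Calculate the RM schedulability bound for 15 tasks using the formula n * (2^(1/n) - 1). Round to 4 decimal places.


Compute 2^(1/15) = 1.0472941228
Subtract 1: 1.0472941228 - 1 = 0.0472941228
Multiply by n: 15 * 0.0472941228 = 0.7094118420
Round to 4 dp: 0.7094

0.7094


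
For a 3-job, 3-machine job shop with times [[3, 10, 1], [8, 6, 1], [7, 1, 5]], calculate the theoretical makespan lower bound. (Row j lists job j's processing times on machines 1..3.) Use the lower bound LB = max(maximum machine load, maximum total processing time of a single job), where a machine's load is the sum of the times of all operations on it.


Machine loads:
  Machine 1: 3 + 8 + 7 = 18
  Machine 2: 10 + 6 + 1 = 17
  Machine 3: 1 + 1 + 5 = 7
Max machine load = 18
Job totals:
  Job 1: 14
  Job 2: 15
  Job 3: 13
Max job total = 15
Lower bound = max(18, 15) = 18

18


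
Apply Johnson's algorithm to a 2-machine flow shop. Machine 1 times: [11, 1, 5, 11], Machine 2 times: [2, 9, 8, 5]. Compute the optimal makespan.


Apply Johnson's rule:
  Group 1 (a <= b): [(2, 1, 9), (3, 5, 8)]
  Group 2 (a > b): [(4, 11, 5), (1, 11, 2)]
Optimal job order: [2, 3, 4, 1]
Schedule:
  Job 2: M1 done at 1, M2 done at 10
  Job 3: M1 done at 6, M2 done at 18
  Job 4: M1 done at 17, M2 done at 23
  Job 1: M1 done at 28, M2 done at 30
Makespan = 30

30


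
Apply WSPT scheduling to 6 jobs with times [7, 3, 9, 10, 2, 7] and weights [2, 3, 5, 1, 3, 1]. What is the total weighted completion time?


Compute p/w ratios and sort ascending (WSPT): [(2, 3), (3, 3), (9, 5), (7, 2), (7, 1), (10, 1)]
Compute weighted completion times:
  Job (p=2,w=3): C=2, w*C=3*2=6
  Job (p=3,w=3): C=5, w*C=3*5=15
  Job (p=9,w=5): C=14, w*C=5*14=70
  Job (p=7,w=2): C=21, w*C=2*21=42
  Job (p=7,w=1): C=28, w*C=1*28=28
  Job (p=10,w=1): C=38, w*C=1*38=38
Total weighted completion time = 199

199


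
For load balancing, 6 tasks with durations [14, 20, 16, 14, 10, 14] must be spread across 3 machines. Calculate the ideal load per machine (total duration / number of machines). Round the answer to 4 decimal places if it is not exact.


Total processing time = 14 + 20 + 16 + 14 + 10 + 14 = 88
Number of machines = 3
Ideal balanced load = 88 / 3 = 29.3333

29.3333


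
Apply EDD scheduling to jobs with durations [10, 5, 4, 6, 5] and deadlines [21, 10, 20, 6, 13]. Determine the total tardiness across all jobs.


Sort by due date (EDD order): [(6, 6), (5, 10), (5, 13), (4, 20), (10, 21)]
Compute completion times and tardiness:
  Job 1: p=6, d=6, C=6, tardiness=max(0,6-6)=0
  Job 2: p=5, d=10, C=11, tardiness=max(0,11-10)=1
  Job 3: p=5, d=13, C=16, tardiness=max(0,16-13)=3
  Job 4: p=4, d=20, C=20, tardiness=max(0,20-20)=0
  Job 5: p=10, d=21, C=30, tardiness=max(0,30-21)=9
Total tardiness = 13

13


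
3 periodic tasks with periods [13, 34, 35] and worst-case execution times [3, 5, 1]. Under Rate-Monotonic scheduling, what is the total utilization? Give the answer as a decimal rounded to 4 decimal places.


Compute individual utilizations (exact fractions):
  Task 1: C/T = 3/13 (approx. 0.2308)
  Task 2: C/T = 5/34 (approx. 0.1471)
  Task 3: C/T = 1/35 (approx. 0.0286)
Total utilization U = 3/13 + 5/34 + 1/35 = 6287/15470
Rounded to 4 decimal places: U = 0.4064
RM (Liu & Layland) bound for 3 tasks = 0.779763; compare with U = 6287/15470 (approx. 0.406399)
U <= bound, so schedulable by RM sufficient condition.

0.4064


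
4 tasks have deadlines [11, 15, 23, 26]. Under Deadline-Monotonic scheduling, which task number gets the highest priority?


Sort tasks by relative deadline (ascending):
  Task 1: deadline = 11
  Task 2: deadline = 15
  Task 3: deadline = 23
  Task 4: deadline = 26
Priority order (highest first): [1, 2, 3, 4]
Highest priority task = 1

1


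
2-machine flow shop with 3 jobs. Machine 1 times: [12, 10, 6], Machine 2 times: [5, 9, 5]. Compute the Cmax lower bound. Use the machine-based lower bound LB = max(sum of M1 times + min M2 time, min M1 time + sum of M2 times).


LB1 = sum(M1 times) + min(M2 times) = 28 + 5 = 33
LB2 = min(M1 times) + sum(M2 times) = 6 + 19 = 25
Lower bound = max(LB1, LB2) = max(33, 25) = 33

33


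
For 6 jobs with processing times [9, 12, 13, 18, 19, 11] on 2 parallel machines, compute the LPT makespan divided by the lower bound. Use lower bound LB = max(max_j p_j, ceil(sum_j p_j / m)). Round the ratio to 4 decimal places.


LPT order: [19, 18, 13, 12, 11, 9]
Machine loads after assignment: [42, 40]
LPT makespan = 42
Lower bound = max(max_job, ceil(total/2)) = max(19, 41) = 41
Ratio = 42 / 41 = 1.0244

1.0244


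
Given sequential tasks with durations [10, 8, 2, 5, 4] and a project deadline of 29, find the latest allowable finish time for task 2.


LF(activity 2) = deadline - sum of successor durations
Successors: activities 3 through 5 with durations [2, 5, 4]
Sum of successor durations = 11
LF = 29 - 11 = 18

18


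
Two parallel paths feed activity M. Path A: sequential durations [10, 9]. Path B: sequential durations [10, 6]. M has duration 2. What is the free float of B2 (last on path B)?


ES(B2) = sum of predecessors on chain B = 10
EF(B2) = ES + duration = 10 + 6 = 16
Successor of B2 is M. ES(M) = max(sum(A), sum(B)) = max(19, 16) = 19
Free float = ES(successor) - EF(current) = 19 - 16 = 3

3


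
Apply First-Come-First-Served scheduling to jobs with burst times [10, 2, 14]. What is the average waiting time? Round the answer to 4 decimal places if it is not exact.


FCFS order (as given): [10, 2, 14]
Waiting times:
  Job 1: wait = 0
  Job 2: wait = 10
  Job 3: wait = 12
Sum of waiting times = 22
Average waiting time = 22/3 = 7.3333

7.3333


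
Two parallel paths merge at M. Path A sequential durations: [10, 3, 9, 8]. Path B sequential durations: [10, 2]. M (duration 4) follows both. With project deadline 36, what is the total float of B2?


Forward pass: ES(B2) = sum of predecessors on chain B = 10
EF = ES + duration = 10 + 2 = 12
Backward pass: LF(M) = deadline = 36; LS(M) = 36 - 4 = 32
LF(B2) = LS(M) - sum(successors on chain B) = 32 - 0 = 32
LS = LF - duration = 32 - 2 = 30
Total float = LS - ES = 30 - 10 = 20

20


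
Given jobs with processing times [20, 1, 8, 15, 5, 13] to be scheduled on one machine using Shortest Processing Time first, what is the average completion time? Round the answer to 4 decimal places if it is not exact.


Sort jobs by processing time (SPT order): [1, 5, 8, 13, 15, 20]
Compute completion times sequentially:
  Job 1: processing = 1, completes at 1
  Job 2: processing = 5, completes at 6
  Job 3: processing = 8, completes at 14
  Job 4: processing = 13, completes at 27
  Job 5: processing = 15, completes at 42
  Job 6: processing = 20, completes at 62
Sum of completion times = 152
Average completion time = 152/6 = 25.3333

25.3333


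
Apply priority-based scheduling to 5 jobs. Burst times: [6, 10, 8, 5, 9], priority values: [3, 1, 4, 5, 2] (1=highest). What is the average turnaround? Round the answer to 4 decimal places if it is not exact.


Sort by priority (ascending = highest first):
Order: [(1, 10), (2, 9), (3, 6), (4, 8), (5, 5)]
Completion times:
  Priority 1, burst=10, C=10
  Priority 2, burst=9, C=19
  Priority 3, burst=6, C=25
  Priority 4, burst=8, C=33
  Priority 5, burst=5, C=38
Average turnaround = 125/5 = 25.0

25.0


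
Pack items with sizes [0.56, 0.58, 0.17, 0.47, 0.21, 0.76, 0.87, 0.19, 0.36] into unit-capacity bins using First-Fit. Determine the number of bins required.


Place items sequentially using First-Fit:
  Item 0.56 -> new Bin 1
  Item 0.58 -> new Bin 2
  Item 0.17 -> Bin 1 (now 0.73)
  Item 0.47 -> new Bin 3
  Item 0.21 -> Bin 1 (now 0.94)
  Item 0.76 -> new Bin 4
  Item 0.87 -> new Bin 5
  Item 0.19 -> Bin 2 (now 0.77)
  Item 0.36 -> Bin 3 (now 0.83)
Total bins used = 5

5


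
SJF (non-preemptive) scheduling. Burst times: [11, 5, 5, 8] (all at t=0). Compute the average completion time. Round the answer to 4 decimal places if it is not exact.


SJF order (ascending): [5, 5, 8, 11]
Completion times:
  Job 1: burst=5, C=5
  Job 2: burst=5, C=10
  Job 3: burst=8, C=18
  Job 4: burst=11, C=29
Average completion = 62/4 = 15.5

15.5


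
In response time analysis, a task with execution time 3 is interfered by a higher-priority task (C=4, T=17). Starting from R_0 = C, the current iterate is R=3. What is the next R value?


R_next = C + ceil(R_prev / T_hp) * C_hp
ceil(3 / 17) = ceil(0.1765) = 1
Interference = 1 * 4 = 4
R_next = 3 + 4 = 7

7


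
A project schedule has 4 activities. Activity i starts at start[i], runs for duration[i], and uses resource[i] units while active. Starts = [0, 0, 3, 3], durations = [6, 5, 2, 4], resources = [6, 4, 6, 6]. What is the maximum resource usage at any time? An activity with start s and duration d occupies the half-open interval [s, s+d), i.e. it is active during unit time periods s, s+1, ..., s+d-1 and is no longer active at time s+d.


Each activity i is active on [start_i, start_i + duration_i).
Compute total resource usage per time slot:
  t=0: active resources = [6, 4], total = 10
  t=1: active resources = [6, 4], total = 10
  t=2: active resources = [6, 4], total = 10
  t=3: active resources = [6, 4, 6, 6], total = 22
  t=4: active resources = [6, 4, 6, 6], total = 22
  t=5: active resources = [6, 6], total = 12
  t=6: active resources = [6], total = 6
Peak resource demand = 22

22


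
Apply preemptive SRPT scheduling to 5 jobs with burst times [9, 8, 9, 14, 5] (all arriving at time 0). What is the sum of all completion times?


Since all jobs arrive at t=0, SRPT equals SPT ordering.
SPT order: [5, 8, 9, 9, 14]
Completion times:
  Job 1: p=5, C=5
  Job 2: p=8, C=13
  Job 3: p=9, C=22
  Job 4: p=9, C=31
  Job 5: p=14, C=45
Total completion time = 5 + 13 + 22 + 31 + 45 = 116

116


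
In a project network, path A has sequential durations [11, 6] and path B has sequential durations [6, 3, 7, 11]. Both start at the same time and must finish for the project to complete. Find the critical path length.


Path A total = 11 + 6 = 17
Path B total = 6 + 3 + 7 + 11 = 27
Critical path = longest path = max(17, 27) = 27

27


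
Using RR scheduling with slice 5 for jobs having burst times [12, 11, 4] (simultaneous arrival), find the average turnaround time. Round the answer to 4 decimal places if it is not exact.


Time quantum = 5
Execution trace:
  J1 runs 5 units, time = 5
  J2 runs 5 units, time = 10
  J3 runs 4 units, time = 14
  J1 runs 5 units, time = 19
  J2 runs 5 units, time = 24
  J1 runs 2 units, time = 26
  J2 runs 1 units, time = 27
Finish times: [26, 27, 14]
Average turnaround = 67/3 = 22.3333

22.3333


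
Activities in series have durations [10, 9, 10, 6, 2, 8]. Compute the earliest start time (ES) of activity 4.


Activity 4 starts after activities 1 through 3 complete.
Predecessor durations: [10, 9, 10]
ES = 10 + 9 + 10 = 29

29


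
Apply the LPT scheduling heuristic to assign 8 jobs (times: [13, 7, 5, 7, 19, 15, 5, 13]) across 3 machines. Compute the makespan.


Sort jobs in decreasing order (LPT): [19, 15, 13, 13, 7, 7, 5, 5]
Assign each job to the least loaded machine:
  Machine 1: jobs [19, 7, 5], load = 31
  Machine 2: jobs [15, 7, 5], load = 27
  Machine 3: jobs [13, 13], load = 26
Makespan = max load = 31

31


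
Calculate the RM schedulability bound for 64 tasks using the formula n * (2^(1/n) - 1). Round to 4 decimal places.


Compute 2^(1/64) = 1.0108892861
Subtract 1: 1.0108892861 - 1 = 0.0108892861
Multiply by n: 64 * 0.0108892861 = 0.6969143104
Round to 4 dp: 0.6969

0.6969


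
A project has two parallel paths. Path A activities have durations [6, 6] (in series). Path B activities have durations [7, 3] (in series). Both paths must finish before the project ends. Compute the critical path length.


Path A total = 6 + 6 = 12
Path B total = 7 + 3 = 10
Critical path = longest path = max(12, 10) = 12

12


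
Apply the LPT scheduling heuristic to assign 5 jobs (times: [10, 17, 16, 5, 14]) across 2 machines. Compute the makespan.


Sort jobs in decreasing order (LPT): [17, 16, 14, 10, 5]
Assign each job to the least loaded machine:
  Machine 1: jobs [17, 10, 5], load = 32
  Machine 2: jobs [16, 14], load = 30
Makespan = max load = 32

32


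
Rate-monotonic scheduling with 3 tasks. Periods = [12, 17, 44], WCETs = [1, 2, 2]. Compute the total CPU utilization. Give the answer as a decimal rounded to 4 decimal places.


Compute individual utilizations (exact fractions):
  Task 1: C/T = 1/12 (approx. 0.0833)
  Task 2: C/T = 2/17 (approx. 0.1176)
  Task 3: C/T = 2/44 = 1/22 (approx. 0.0455)
Total utilization U = 1/12 + 2/17 + 1/22 = 553/2244
Rounded to 4 decimal places: U = 0.2464
RM (Liu & Layland) bound for 3 tasks = 0.779763; compare with U = 553/2244 (approx. 0.246435)
U <= bound, so schedulable by RM sufficient condition.

0.2464


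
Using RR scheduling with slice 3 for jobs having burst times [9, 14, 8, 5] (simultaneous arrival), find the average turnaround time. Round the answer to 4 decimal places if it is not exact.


Time quantum = 3
Execution trace:
  J1 runs 3 units, time = 3
  J2 runs 3 units, time = 6
  J3 runs 3 units, time = 9
  J4 runs 3 units, time = 12
  J1 runs 3 units, time = 15
  J2 runs 3 units, time = 18
  J3 runs 3 units, time = 21
  J4 runs 2 units, time = 23
  J1 runs 3 units, time = 26
  J2 runs 3 units, time = 29
  J3 runs 2 units, time = 31
  J2 runs 3 units, time = 34
  J2 runs 2 units, time = 36
Finish times: [26, 36, 31, 23]
Average turnaround = 116/4 = 29.0

29.0


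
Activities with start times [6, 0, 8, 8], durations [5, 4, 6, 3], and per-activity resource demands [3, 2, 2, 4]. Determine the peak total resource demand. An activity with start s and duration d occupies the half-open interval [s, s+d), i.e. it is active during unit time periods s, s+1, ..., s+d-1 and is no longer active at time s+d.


Each activity i is active on [start_i, start_i + duration_i).
Compute total resource usage per time slot:
  t=0: active resources = [2], total = 2
  t=1: active resources = [2], total = 2
  t=2: active resources = [2], total = 2
  t=3: active resources = [2], total = 2
  t=4: active resources = [], total = 0
  t=5: active resources = [], total = 0
  t=6: active resources = [3], total = 3
  t=7: active resources = [3], total = 3
  t=8: active resources = [3, 2, 4], total = 9
  t=9: active resources = [3, 2, 4], total = 9
  t=10: active resources = [3, 2, 4], total = 9
  t=11: active resources = [2], total = 2
  t=12: active resources = [2], total = 2
  t=13: active resources = [2], total = 2
Peak resource demand = 9

9


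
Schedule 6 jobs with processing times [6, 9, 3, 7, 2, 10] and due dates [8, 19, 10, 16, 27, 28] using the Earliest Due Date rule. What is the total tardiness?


Sort by due date (EDD order): [(6, 8), (3, 10), (7, 16), (9, 19), (2, 27), (10, 28)]
Compute completion times and tardiness:
  Job 1: p=6, d=8, C=6, tardiness=max(0,6-8)=0
  Job 2: p=3, d=10, C=9, tardiness=max(0,9-10)=0
  Job 3: p=7, d=16, C=16, tardiness=max(0,16-16)=0
  Job 4: p=9, d=19, C=25, tardiness=max(0,25-19)=6
  Job 5: p=2, d=27, C=27, tardiness=max(0,27-27)=0
  Job 6: p=10, d=28, C=37, tardiness=max(0,37-28)=9
Total tardiness = 15

15


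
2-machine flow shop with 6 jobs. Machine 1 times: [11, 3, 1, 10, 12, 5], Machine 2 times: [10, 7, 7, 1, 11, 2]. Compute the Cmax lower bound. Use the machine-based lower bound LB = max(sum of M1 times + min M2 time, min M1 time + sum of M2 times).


LB1 = sum(M1 times) + min(M2 times) = 42 + 1 = 43
LB2 = min(M1 times) + sum(M2 times) = 1 + 38 = 39
Lower bound = max(LB1, LB2) = max(43, 39) = 43

43


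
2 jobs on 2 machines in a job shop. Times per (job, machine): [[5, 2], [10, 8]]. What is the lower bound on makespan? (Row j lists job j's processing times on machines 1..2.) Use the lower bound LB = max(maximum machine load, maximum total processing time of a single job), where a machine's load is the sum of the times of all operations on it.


Machine loads:
  Machine 1: 5 + 10 = 15
  Machine 2: 2 + 8 = 10
Max machine load = 15
Job totals:
  Job 1: 7
  Job 2: 18
Max job total = 18
Lower bound = max(15, 18) = 18

18


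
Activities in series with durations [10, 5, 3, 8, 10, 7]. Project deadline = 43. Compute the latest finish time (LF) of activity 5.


LF(activity 5) = deadline - sum of successor durations
Successors: activities 6 through 6 with durations [7]
Sum of successor durations = 7
LF = 43 - 7 = 36

36


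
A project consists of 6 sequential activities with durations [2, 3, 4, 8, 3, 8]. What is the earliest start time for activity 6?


Activity 6 starts after activities 1 through 5 complete.
Predecessor durations: [2, 3, 4, 8, 3]
ES = 2 + 3 + 4 + 8 + 3 = 20

20


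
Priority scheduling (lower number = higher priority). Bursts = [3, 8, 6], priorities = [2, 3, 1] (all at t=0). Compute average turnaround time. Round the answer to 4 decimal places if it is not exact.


Sort by priority (ascending = highest first):
Order: [(1, 6), (2, 3), (3, 8)]
Completion times:
  Priority 1, burst=6, C=6
  Priority 2, burst=3, C=9
  Priority 3, burst=8, C=17
Average turnaround = 32/3 = 10.6667

10.6667


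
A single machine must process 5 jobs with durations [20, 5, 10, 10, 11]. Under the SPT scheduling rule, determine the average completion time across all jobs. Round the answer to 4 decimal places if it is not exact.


Sort jobs by processing time (SPT order): [5, 10, 10, 11, 20]
Compute completion times sequentially:
  Job 1: processing = 5, completes at 5
  Job 2: processing = 10, completes at 15
  Job 3: processing = 10, completes at 25
  Job 4: processing = 11, completes at 36
  Job 5: processing = 20, completes at 56
Sum of completion times = 137
Average completion time = 137/5 = 27.4

27.4


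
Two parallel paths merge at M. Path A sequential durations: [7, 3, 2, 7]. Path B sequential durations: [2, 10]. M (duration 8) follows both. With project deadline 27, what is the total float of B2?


Forward pass: ES(B2) = sum of predecessors on chain B = 2
EF = ES + duration = 2 + 10 = 12
Backward pass: LF(M) = deadline = 27; LS(M) = 27 - 8 = 19
LF(B2) = LS(M) - sum(successors on chain B) = 19 - 0 = 19
LS = LF - duration = 19 - 10 = 9
Total float = LS - ES = 9 - 2 = 7

7


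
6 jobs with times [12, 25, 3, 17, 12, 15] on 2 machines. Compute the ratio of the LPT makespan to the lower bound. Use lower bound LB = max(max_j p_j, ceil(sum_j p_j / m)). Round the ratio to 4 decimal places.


LPT order: [25, 17, 15, 12, 12, 3]
Machine loads after assignment: [40, 44]
LPT makespan = 44
Lower bound = max(max_job, ceil(total/2)) = max(25, 42) = 42
Ratio = 44 / 42 = 1.0476

1.0476


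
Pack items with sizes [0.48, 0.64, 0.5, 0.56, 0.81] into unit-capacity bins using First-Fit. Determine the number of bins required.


Place items sequentially using First-Fit:
  Item 0.48 -> new Bin 1
  Item 0.64 -> new Bin 2
  Item 0.5 -> Bin 1 (now 0.98)
  Item 0.56 -> new Bin 3
  Item 0.81 -> new Bin 4
Total bins used = 4

4


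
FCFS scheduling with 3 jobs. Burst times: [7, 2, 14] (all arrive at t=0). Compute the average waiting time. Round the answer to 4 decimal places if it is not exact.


FCFS order (as given): [7, 2, 14]
Waiting times:
  Job 1: wait = 0
  Job 2: wait = 7
  Job 3: wait = 9
Sum of waiting times = 16
Average waiting time = 16/3 = 5.3333

5.3333


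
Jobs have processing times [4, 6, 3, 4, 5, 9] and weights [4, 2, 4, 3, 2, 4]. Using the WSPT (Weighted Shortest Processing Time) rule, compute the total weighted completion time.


Compute p/w ratios and sort ascending (WSPT): [(3, 4), (4, 4), (4, 3), (9, 4), (5, 2), (6, 2)]
Compute weighted completion times:
  Job (p=3,w=4): C=3, w*C=4*3=12
  Job (p=4,w=4): C=7, w*C=4*7=28
  Job (p=4,w=3): C=11, w*C=3*11=33
  Job (p=9,w=4): C=20, w*C=4*20=80
  Job (p=5,w=2): C=25, w*C=2*25=50
  Job (p=6,w=2): C=31, w*C=2*31=62
Total weighted completion time = 265

265


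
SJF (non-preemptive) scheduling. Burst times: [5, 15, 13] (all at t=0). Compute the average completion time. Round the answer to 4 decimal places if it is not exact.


SJF order (ascending): [5, 13, 15]
Completion times:
  Job 1: burst=5, C=5
  Job 2: burst=13, C=18
  Job 3: burst=15, C=33
Average completion = 56/3 = 18.6667

18.6667


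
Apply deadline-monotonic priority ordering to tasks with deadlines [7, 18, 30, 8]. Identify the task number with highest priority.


Sort tasks by relative deadline (ascending):
  Task 1: deadline = 7
  Task 4: deadline = 8
  Task 2: deadline = 18
  Task 3: deadline = 30
Priority order (highest first): [1, 4, 2, 3]
Highest priority task = 1

1


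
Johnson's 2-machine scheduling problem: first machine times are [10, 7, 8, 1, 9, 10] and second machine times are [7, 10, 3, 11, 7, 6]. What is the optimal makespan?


Apply Johnson's rule:
  Group 1 (a <= b): [(4, 1, 11), (2, 7, 10)]
  Group 2 (a > b): [(1, 10, 7), (5, 9, 7), (6, 10, 6), (3, 8, 3)]
Optimal job order: [4, 2, 1, 5, 6, 3]
Schedule:
  Job 4: M1 done at 1, M2 done at 12
  Job 2: M1 done at 8, M2 done at 22
  Job 1: M1 done at 18, M2 done at 29
  Job 5: M1 done at 27, M2 done at 36
  Job 6: M1 done at 37, M2 done at 43
  Job 3: M1 done at 45, M2 done at 48
Makespan = 48

48


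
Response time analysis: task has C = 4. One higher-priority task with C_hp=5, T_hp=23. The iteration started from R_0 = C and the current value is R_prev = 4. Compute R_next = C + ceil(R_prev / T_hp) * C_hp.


R_next = C + ceil(R_prev / T_hp) * C_hp
ceil(4 / 23) = ceil(0.1739) = 1
Interference = 1 * 5 = 5
R_next = 4 + 5 = 9

9


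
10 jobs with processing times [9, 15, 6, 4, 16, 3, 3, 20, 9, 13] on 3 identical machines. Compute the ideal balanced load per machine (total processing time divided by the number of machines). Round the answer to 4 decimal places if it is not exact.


Total processing time = 9 + 15 + 6 + 4 + 16 + 3 + 3 + 20 + 9 + 13 = 98
Number of machines = 3
Ideal balanced load = 98 / 3 = 32.6667

32.6667


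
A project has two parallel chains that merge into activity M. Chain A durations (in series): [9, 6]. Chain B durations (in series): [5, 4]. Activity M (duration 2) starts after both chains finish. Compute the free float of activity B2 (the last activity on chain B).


ES(B2) = sum of predecessors on chain B = 5
EF(B2) = ES + duration = 5 + 4 = 9
Successor of B2 is M. ES(M) = max(sum(A), sum(B)) = max(15, 9) = 15
Free float = ES(successor) - EF(current) = 15 - 9 = 6

6


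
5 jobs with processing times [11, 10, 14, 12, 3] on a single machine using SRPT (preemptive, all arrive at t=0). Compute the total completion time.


Since all jobs arrive at t=0, SRPT equals SPT ordering.
SPT order: [3, 10, 11, 12, 14]
Completion times:
  Job 1: p=3, C=3
  Job 2: p=10, C=13
  Job 3: p=11, C=24
  Job 4: p=12, C=36
  Job 5: p=14, C=50
Total completion time = 3 + 13 + 24 + 36 + 50 = 126

126


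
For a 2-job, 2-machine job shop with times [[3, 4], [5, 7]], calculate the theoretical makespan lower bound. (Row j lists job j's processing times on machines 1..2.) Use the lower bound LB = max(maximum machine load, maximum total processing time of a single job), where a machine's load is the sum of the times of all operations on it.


Machine loads:
  Machine 1: 3 + 5 = 8
  Machine 2: 4 + 7 = 11
Max machine load = 11
Job totals:
  Job 1: 7
  Job 2: 12
Max job total = 12
Lower bound = max(11, 12) = 12

12


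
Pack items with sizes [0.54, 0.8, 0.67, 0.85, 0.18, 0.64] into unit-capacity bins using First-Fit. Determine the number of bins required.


Place items sequentially using First-Fit:
  Item 0.54 -> new Bin 1
  Item 0.8 -> new Bin 2
  Item 0.67 -> new Bin 3
  Item 0.85 -> new Bin 4
  Item 0.18 -> Bin 1 (now 0.72)
  Item 0.64 -> new Bin 5
Total bins used = 5

5


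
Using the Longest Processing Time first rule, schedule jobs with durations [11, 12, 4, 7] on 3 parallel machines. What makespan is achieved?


Sort jobs in decreasing order (LPT): [12, 11, 7, 4]
Assign each job to the least loaded machine:
  Machine 1: jobs [12], load = 12
  Machine 2: jobs [11], load = 11
  Machine 3: jobs [7, 4], load = 11
Makespan = max load = 12

12


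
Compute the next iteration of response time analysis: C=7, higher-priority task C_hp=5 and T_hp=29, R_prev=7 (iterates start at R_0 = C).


R_next = C + ceil(R_prev / T_hp) * C_hp
ceil(7 / 29) = ceil(0.2414) = 1
Interference = 1 * 5 = 5
R_next = 7 + 5 = 12

12


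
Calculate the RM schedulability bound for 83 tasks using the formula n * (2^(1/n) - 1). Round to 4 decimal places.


Compute 2^(1/83) = 1.0083861392
Subtract 1: 1.0083861392 - 1 = 0.0083861392
Multiply by n: 83 * 0.0083861392 = 0.6960495536
Round to 4 dp: 0.6960

0.6960


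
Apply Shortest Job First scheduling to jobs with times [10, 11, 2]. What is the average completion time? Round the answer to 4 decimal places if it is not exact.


SJF order (ascending): [2, 10, 11]
Completion times:
  Job 1: burst=2, C=2
  Job 2: burst=10, C=12
  Job 3: burst=11, C=23
Average completion = 37/3 = 12.3333

12.3333


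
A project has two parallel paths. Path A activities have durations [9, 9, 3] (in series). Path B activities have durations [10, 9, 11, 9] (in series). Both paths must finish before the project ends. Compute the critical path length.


Path A total = 9 + 9 + 3 = 21
Path B total = 10 + 9 + 11 + 9 = 39
Critical path = longest path = max(21, 39) = 39

39


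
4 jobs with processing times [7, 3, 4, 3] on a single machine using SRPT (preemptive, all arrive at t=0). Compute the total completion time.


Since all jobs arrive at t=0, SRPT equals SPT ordering.
SPT order: [3, 3, 4, 7]
Completion times:
  Job 1: p=3, C=3
  Job 2: p=3, C=6
  Job 3: p=4, C=10
  Job 4: p=7, C=17
Total completion time = 3 + 6 + 10 + 17 = 36

36


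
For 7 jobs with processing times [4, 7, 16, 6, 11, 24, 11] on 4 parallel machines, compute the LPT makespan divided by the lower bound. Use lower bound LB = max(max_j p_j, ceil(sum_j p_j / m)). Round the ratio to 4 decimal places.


LPT order: [24, 16, 11, 11, 7, 6, 4]
Machine loads after assignment: [24, 20, 18, 17]
LPT makespan = 24
Lower bound = max(max_job, ceil(total/4)) = max(24, 20) = 24
Ratio = 24 / 24 = 1.0

1.0


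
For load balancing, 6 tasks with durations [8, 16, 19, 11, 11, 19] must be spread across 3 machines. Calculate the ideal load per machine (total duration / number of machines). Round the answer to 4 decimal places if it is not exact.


Total processing time = 8 + 16 + 19 + 11 + 11 + 19 = 84
Number of machines = 3
Ideal balanced load = 84 / 3 = 28.0

28.0


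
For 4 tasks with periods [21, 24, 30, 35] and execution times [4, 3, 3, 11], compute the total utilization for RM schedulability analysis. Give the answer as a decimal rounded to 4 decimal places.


Compute individual utilizations (exact fractions):
  Task 1: C/T = 4/21 (approx. 0.1905)
  Task 2: C/T = 3/24 = 1/8 (approx. 0.125)
  Task 3: C/T = 3/30 = 1/10 (approx. 0.1)
  Task 4: C/T = 11/35 (approx. 0.3143)
Total utilization U = 4/21 + 1/8 + 1/10 + 11/35 = 613/840
Rounded to 4 decimal places: U = 0.7298
RM (Liu & Layland) bound for 4 tasks = 0.756828; compare with U = 613/840 (approx. 0.729762)
U <= bound, so schedulable by RM sufficient condition.

0.7298


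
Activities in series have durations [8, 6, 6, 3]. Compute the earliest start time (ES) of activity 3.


Activity 3 starts after activities 1 through 2 complete.
Predecessor durations: [8, 6]
ES = 8 + 6 = 14

14


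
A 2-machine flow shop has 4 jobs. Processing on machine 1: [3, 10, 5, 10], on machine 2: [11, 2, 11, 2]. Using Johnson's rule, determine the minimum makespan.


Apply Johnson's rule:
  Group 1 (a <= b): [(1, 3, 11), (3, 5, 11)]
  Group 2 (a > b): [(2, 10, 2), (4, 10, 2)]
Optimal job order: [1, 3, 2, 4]
Schedule:
  Job 1: M1 done at 3, M2 done at 14
  Job 3: M1 done at 8, M2 done at 25
  Job 2: M1 done at 18, M2 done at 27
  Job 4: M1 done at 28, M2 done at 30
Makespan = 30

30


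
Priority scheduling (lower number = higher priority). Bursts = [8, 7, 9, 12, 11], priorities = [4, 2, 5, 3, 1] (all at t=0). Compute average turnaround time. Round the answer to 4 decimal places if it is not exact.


Sort by priority (ascending = highest first):
Order: [(1, 11), (2, 7), (3, 12), (4, 8), (5, 9)]
Completion times:
  Priority 1, burst=11, C=11
  Priority 2, burst=7, C=18
  Priority 3, burst=12, C=30
  Priority 4, burst=8, C=38
  Priority 5, burst=9, C=47
Average turnaround = 144/5 = 28.8

28.8


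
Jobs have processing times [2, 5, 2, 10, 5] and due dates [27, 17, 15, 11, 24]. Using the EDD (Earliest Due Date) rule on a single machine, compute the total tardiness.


Sort by due date (EDD order): [(10, 11), (2, 15), (5, 17), (5, 24), (2, 27)]
Compute completion times and tardiness:
  Job 1: p=10, d=11, C=10, tardiness=max(0,10-11)=0
  Job 2: p=2, d=15, C=12, tardiness=max(0,12-15)=0
  Job 3: p=5, d=17, C=17, tardiness=max(0,17-17)=0
  Job 4: p=5, d=24, C=22, tardiness=max(0,22-24)=0
  Job 5: p=2, d=27, C=24, tardiness=max(0,24-27)=0
Total tardiness = 0

0


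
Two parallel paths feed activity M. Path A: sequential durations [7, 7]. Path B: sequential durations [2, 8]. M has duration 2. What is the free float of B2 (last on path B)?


ES(B2) = sum of predecessors on chain B = 2
EF(B2) = ES + duration = 2 + 8 = 10
Successor of B2 is M. ES(M) = max(sum(A), sum(B)) = max(14, 10) = 14
Free float = ES(successor) - EF(current) = 14 - 10 = 4

4


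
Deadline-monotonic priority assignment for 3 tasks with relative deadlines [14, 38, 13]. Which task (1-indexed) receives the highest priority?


Sort tasks by relative deadline (ascending):
  Task 3: deadline = 13
  Task 1: deadline = 14
  Task 2: deadline = 38
Priority order (highest first): [3, 1, 2]
Highest priority task = 3

3


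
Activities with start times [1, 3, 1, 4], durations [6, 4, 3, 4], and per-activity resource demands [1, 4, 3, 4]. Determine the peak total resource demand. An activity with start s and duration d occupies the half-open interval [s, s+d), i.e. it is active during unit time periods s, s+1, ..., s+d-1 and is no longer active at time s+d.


Each activity i is active on [start_i, start_i + duration_i).
Compute total resource usage per time slot:
  t=0: active resources = [], total = 0
  t=1: active resources = [1, 3], total = 4
  t=2: active resources = [1, 3], total = 4
  t=3: active resources = [1, 4, 3], total = 8
  t=4: active resources = [1, 4, 4], total = 9
  t=5: active resources = [1, 4, 4], total = 9
  t=6: active resources = [1, 4, 4], total = 9
  t=7: active resources = [4], total = 4
Peak resource demand = 9

9


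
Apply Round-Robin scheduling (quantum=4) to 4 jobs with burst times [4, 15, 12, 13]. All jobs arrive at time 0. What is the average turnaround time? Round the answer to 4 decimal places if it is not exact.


Time quantum = 4
Execution trace:
  J1 runs 4 units, time = 4
  J2 runs 4 units, time = 8
  J3 runs 4 units, time = 12
  J4 runs 4 units, time = 16
  J2 runs 4 units, time = 20
  J3 runs 4 units, time = 24
  J4 runs 4 units, time = 28
  J2 runs 4 units, time = 32
  J3 runs 4 units, time = 36
  J4 runs 4 units, time = 40
  J2 runs 3 units, time = 43
  J4 runs 1 units, time = 44
Finish times: [4, 43, 36, 44]
Average turnaround = 127/4 = 31.75

31.75


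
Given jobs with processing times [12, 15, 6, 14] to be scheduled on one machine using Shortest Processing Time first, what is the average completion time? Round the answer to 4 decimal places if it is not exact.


Sort jobs by processing time (SPT order): [6, 12, 14, 15]
Compute completion times sequentially:
  Job 1: processing = 6, completes at 6
  Job 2: processing = 12, completes at 18
  Job 3: processing = 14, completes at 32
  Job 4: processing = 15, completes at 47
Sum of completion times = 103
Average completion time = 103/4 = 25.75

25.75


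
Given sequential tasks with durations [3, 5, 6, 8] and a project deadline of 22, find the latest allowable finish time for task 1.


LF(activity 1) = deadline - sum of successor durations
Successors: activities 2 through 4 with durations [5, 6, 8]
Sum of successor durations = 19
LF = 22 - 19 = 3

3


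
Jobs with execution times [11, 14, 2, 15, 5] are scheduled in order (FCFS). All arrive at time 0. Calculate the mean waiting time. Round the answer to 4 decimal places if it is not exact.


FCFS order (as given): [11, 14, 2, 15, 5]
Waiting times:
  Job 1: wait = 0
  Job 2: wait = 11
  Job 3: wait = 25
  Job 4: wait = 27
  Job 5: wait = 42
Sum of waiting times = 105
Average waiting time = 105/5 = 21.0

21.0


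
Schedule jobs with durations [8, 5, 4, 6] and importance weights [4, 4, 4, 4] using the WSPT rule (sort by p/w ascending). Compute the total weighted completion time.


Compute p/w ratios and sort ascending (WSPT): [(4, 4), (5, 4), (6, 4), (8, 4)]
Compute weighted completion times:
  Job (p=4,w=4): C=4, w*C=4*4=16
  Job (p=5,w=4): C=9, w*C=4*9=36
  Job (p=6,w=4): C=15, w*C=4*15=60
  Job (p=8,w=4): C=23, w*C=4*23=92
Total weighted completion time = 204

204


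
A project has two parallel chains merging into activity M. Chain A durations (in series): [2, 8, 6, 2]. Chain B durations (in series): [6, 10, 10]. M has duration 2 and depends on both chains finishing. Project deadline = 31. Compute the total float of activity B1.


Forward pass: ES(B1) = sum of predecessors on chain B = 0
EF = ES + duration = 0 + 6 = 6
Backward pass: LF(M) = deadline = 31; LS(M) = 31 - 2 = 29
LF(B1) = LS(M) - sum(successors on chain B) = 29 - 20 = 9
LS = LF - duration = 9 - 6 = 3
Total float = LS - ES = 3 - 0 = 3

3


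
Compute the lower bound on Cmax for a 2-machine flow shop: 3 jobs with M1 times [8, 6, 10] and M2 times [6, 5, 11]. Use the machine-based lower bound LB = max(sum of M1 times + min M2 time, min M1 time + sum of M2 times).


LB1 = sum(M1 times) + min(M2 times) = 24 + 5 = 29
LB2 = min(M1 times) + sum(M2 times) = 6 + 22 = 28
Lower bound = max(LB1, LB2) = max(29, 28) = 29

29


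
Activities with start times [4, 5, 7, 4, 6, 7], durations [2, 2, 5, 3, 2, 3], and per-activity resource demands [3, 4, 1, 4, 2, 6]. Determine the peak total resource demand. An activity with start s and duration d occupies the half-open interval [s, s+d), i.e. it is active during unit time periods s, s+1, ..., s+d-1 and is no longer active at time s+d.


Each activity i is active on [start_i, start_i + duration_i).
Compute total resource usage per time slot:
  t=0: active resources = [], total = 0
  t=1: active resources = [], total = 0
  t=2: active resources = [], total = 0
  t=3: active resources = [], total = 0
  t=4: active resources = [3, 4], total = 7
  t=5: active resources = [3, 4, 4], total = 11
  t=6: active resources = [4, 4, 2], total = 10
  t=7: active resources = [1, 2, 6], total = 9
  t=8: active resources = [1, 6], total = 7
  t=9: active resources = [1, 6], total = 7
  t=10: active resources = [1], total = 1
  t=11: active resources = [1], total = 1
Peak resource demand = 11

11


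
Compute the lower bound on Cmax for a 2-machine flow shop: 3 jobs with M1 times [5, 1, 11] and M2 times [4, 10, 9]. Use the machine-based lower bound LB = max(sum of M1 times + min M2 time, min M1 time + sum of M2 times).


LB1 = sum(M1 times) + min(M2 times) = 17 + 4 = 21
LB2 = min(M1 times) + sum(M2 times) = 1 + 23 = 24
Lower bound = max(LB1, LB2) = max(21, 24) = 24

24


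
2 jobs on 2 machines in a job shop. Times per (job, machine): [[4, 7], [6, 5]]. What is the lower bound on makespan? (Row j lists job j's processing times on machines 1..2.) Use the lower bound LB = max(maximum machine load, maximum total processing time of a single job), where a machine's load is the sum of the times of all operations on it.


Machine loads:
  Machine 1: 4 + 6 = 10
  Machine 2: 7 + 5 = 12
Max machine load = 12
Job totals:
  Job 1: 11
  Job 2: 11
Max job total = 11
Lower bound = max(12, 11) = 12

12


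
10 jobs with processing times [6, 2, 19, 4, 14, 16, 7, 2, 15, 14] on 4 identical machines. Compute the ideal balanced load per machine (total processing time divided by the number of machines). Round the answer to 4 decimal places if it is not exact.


Total processing time = 6 + 2 + 19 + 4 + 14 + 16 + 7 + 2 + 15 + 14 = 99
Number of machines = 4
Ideal balanced load = 99 / 4 = 24.75

24.75


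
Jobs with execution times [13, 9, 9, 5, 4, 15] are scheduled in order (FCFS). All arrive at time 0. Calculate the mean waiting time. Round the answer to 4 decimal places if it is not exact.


FCFS order (as given): [13, 9, 9, 5, 4, 15]
Waiting times:
  Job 1: wait = 0
  Job 2: wait = 13
  Job 3: wait = 22
  Job 4: wait = 31
  Job 5: wait = 36
  Job 6: wait = 40
Sum of waiting times = 142
Average waiting time = 142/6 = 23.6667

23.6667


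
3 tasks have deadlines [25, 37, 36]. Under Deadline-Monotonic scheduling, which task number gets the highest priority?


Sort tasks by relative deadline (ascending):
  Task 1: deadline = 25
  Task 3: deadline = 36
  Task 2: deadline = 37
Priority order (highest first): [1, 3, 2]
Highest priority task = 1

1


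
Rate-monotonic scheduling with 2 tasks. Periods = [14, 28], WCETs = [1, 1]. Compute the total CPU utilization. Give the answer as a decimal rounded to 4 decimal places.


Compute individual utilizations (exact fractions):
  Task 1: C/T = 1/14 (approx. 0.0714)
  Task 2: C/T = 1/28 (approx. 0.0357)
Total utilization U = 1/14 + 1/28 = 3/28
Rounded to 4 decimal places: U = 0.1071
RM (Liu & Layland) bound for 2 tasks = 0.828427; compare with U = 3/28 (approx. 0.107143)
U <= bound, so schedulable by RM sufficient condition.

0.1071


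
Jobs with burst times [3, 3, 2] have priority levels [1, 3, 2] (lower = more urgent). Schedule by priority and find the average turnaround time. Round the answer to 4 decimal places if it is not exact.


Sort by priority (ascending = highest first):
Order: [(1, 3), (2, 2), (3, 3)]
Completion times:
  Priority 1, burst=3, C=3
  Priority 2, burst=2, C=5
  Priority 3, burst=3, C=8
Average turnaround = 16/3 = 5.3333

5.3333


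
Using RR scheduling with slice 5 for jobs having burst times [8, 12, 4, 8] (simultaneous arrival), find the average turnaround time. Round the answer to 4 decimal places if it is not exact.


Time quantum = 5
Execution trace:
  J1 runs 5 units, time = 5
  J2 runs 5 units, time = 10
  J3 runs 4 units, time = 14
  J4 runs 5 units, time = 19
  J1 runs 3 units, time = 22
  J2 runs 5 units, time = 27
  J4 runs 3 units, time = 30
  J2 runs 2 units, time = 32
Finish times: [22, 32, 14, 30]
Average turnaround = 98/4 = 24.5

24.5


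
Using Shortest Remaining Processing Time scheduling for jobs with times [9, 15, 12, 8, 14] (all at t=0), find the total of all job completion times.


Since all jobs arrive at t=0, SRPT equals SPT ordering.
SPT order: [8, 9, 12, 14, 15]
Completion times:
  Job 1: p=8, C=8
  Job 2: p=9, C=17
  Job 3: p=12, C=29
  Job 4: p=14, C=43
  Job 5: p=15, C=58
Total completion time = 8 + 17 + 29 + 43 + 58 = 155

155


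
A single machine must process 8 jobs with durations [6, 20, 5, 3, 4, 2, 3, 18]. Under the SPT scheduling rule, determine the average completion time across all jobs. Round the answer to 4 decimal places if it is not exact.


Sort jobs by processing time (SPT order): [2, 3, 3, 4, 5, 6, 18, 20]
Compute completion times sequentially:
  Job 1: processing = 2, completes at 2
  Job 2: processing = 3, completes at 5
  Job 3: processing = 3, completes at 8
  Job 4: processing = 4, completes at 12
  Job 5: processing = 5, completes at 17
  Job 6: processing = 6, completes at 23
  Job 7: processing = 18, completes at 41
  Job 8: processing = 20, completes at 61
Sum of completion times = 169
Average completion time = 169/8 = 21.125

21.125


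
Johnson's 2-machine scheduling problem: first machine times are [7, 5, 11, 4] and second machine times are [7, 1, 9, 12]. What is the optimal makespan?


Apply Johnson's rule:
  Group 1 (a <= b): [(4, 4, 12), (1, 7, 7)]
  Group 2 (a > b): [(3, 11, 9), (2, 5, 1)]
Optimal job order: [4, 1, 3, 2]
Schedule:
  Job 4: M1 done at 4, M2 done at 16
  Job 1: M1 done at 11, M2 done at 23
  Job 3: M1 done at 22, M2 done at 32
  Job 2: M1 done at 27, M2 done at 33
Makespan = 33

33
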